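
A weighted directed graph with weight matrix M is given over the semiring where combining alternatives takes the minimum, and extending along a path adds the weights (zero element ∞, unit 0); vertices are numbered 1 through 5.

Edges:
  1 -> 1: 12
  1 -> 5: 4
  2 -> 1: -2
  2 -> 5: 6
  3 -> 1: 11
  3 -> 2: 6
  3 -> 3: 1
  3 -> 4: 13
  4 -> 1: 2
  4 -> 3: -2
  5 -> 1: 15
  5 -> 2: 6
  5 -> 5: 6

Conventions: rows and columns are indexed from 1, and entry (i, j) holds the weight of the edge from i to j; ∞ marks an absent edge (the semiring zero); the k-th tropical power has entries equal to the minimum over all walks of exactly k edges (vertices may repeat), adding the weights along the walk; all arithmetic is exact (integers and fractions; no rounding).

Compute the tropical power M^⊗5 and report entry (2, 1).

M^⊗2:
  [19, 10, ∞, ∞, 10]
  [10, 12, ∞, ∞, 2]
  [4, 7, 2, 14, 12]
  [9, 4, -1, 11, 6]
  [4, 12, ∞, ∞, 12]
M^⊗3:
  [8, 16, ∞, ∞, 16]
  [10, 8, ∞, ∞, 8]
  [5, 8, 3, 15, 8]
  [2, 5, 0, 12, 10]
  [10, 18, ∞, ∞, 8]
M^⊗4:
  [14, 22, ∞, ∞, 12]
  [6, 14, ∞, ∞, 14]
  [6, 9, 4, 16, 9]
  [3, 6, 1, 13, 6]
  [16, 14, ∞, ∞, 14]
M^⊗5:
  [20, 18, ∞, ∞, 18]
  [12, 20, ∞, ∞, 10]
  [7, 10, 5, 17, 10]
  [4, 7, 2, 14, 7]
  [12, 20, ∞, ∞, 20]
Key observation: the optimum is the walk 2->1->5->5->2->1, with weight (-2) + 4 + 6 + 6 + (-2) = 12.
Optimal value attained by: walk 2->1->5->5->2->1.
Answer: (M^⊗5)[2][1] = 12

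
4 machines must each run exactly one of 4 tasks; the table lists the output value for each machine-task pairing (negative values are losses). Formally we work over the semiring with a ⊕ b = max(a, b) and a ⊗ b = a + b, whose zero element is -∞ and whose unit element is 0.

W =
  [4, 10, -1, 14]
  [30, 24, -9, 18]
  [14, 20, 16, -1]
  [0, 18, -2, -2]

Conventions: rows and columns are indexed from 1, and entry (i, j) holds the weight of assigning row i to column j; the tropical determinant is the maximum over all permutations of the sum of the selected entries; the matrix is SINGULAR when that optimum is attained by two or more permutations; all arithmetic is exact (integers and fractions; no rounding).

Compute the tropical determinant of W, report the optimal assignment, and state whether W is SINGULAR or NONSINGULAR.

σ = (1, 2, 3, 4): 4 + 24 + 16 + (-2) = 42
σ = (1, 2, 4, 3): 4 + 24 + (-1) + (-2) = 25
σ = (1, 3, 2, 4): 4 + (-9) + 20 + (-2) = 13
σ = (1, 3, 4, 2): 4 + (-9) + (-1) + 18 = 12
σ = (1, 4, 2, 3): 4 + 18 + 20 + (-2) = 40
σ = (1, 4, 3, 2): 4 + 18 + 16 + 18 = 56
σ = (2, 1, 3, 4): 10 + 30 + 16 + (-2) = 54
σ = (2, 1, 4, 3): 10 + 30 + (-1) + (-2) = 37
σ = (2, 3, 1, 4): 10 + (-9) + 14 + (-2) = 13
σ = (2, 3, 4, 1): 10 + (-9) + (-1) + 0 = 0
σ = (2, 4, 1, 3): 10 + 18 + 14 + (-2) = 40
σ = (2, 4, 3, 1): 10 + 18 + 16 + 0 = 44
σ = (3, 1, 2, 4): (-1) + 30 + 20 + (-2) = 47
σ = (3, 1, 4, 2): (-1) + 30 + (-1) + 18 = 46
σ = (3, 2, 1, 4): (-1) + 24 + 14 + (-2) = 35
σ = (3, 2, 4, 1): (-1) + 24 + (-1) + 0 = 22
σ = (3, 4, 1, 2): (-1) + 18 + 14 + 18 = 49
σ = (3, 4, 2, 1): (-1) + 18 + 20 + 0 = 37
σ = (4, 1, 2, 3): 14 + 30 + 20 + (-2) = 62
σ = (4, 1, 3, 2): 14 + 30 + 16 + 18 = 78
σ = (4, 2, 1, 3): 14 + 24 + 14 + (-2) = 50
σ = (4, 2, 3, 1): 14 + 24 + 16 + 0 = 54
σ = (4, 3, 1, 2): 14 + (-9) + 14 + 18 = 37
σ = (4, 3, 2, 1): 14 + (-9) + 20 + 0 = 25
Optimal value attained by: σ = (4, 1, 3, 2).
Answer: det⊕(W) = 78; verdict: NONSINGULAR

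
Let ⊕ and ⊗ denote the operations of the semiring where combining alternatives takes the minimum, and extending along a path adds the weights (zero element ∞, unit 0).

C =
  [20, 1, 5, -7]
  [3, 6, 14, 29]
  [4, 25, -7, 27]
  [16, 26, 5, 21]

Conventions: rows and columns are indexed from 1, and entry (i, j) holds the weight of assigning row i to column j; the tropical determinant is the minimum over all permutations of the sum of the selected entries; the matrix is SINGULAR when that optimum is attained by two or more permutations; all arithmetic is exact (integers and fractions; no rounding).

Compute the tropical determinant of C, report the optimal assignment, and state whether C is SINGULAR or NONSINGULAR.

σ = (1, 2, 3, 4): 20 + 6 + (-7) + 21 = 40
σ = (1, 2, 4, 3): 20 + 6 + 27 + 5 = 58
σ = (1, 3, 2, 4): 20 + 14 + 25 + 21 = 80
σ = (1, 3, 4, 2): 20 + 14 + 27 + 26 = 87
σ = (1, 4, 2, 3): 20 + 29 + 25 + 5 = 79
σ = (1, 4, 3, 2): 20 + 29 + (-7) + 26 = 68
σ = (2, 1, 3, 4): 1 + 3 + (-7) + 21 = 18
σ = (2, 1, 4, 3): 1 + 3 + 27 + 5 = 36
σ = (2, 3, 1, 4): 1 + 14 + 4 + 21 = 40
σ = (2, 3, 4, 1): 1 + 14 + 27 + 16 = 58
σ = (2, 4, 1, 3): 1 + 29 + 4 + 5 = 39
σ = (2, 4, 3, 1): 1 + 29 + (-7) + 16 = 39
σ = (3, 1, 2, 4): 5 + 3 + 25 + 21 = 54
σ = (3, 1, 4, 2): 5 + 3 + 27 + 26 = 61
σ = (3, 2, 1, 4): 5 + 6 + 4 + 21 = 36
σ = (3, 2, 4, 1): 5 + 6 + 27 + 16 = 54
σ = (3, 4, 1, 2): 5 + 29 + 4 + 26 = 64
σ = (3, 4, 2, 1): 5 + 29 + 25 + 16 = 75
σ = (4, 1, 2, 3): (-7) + 3 + 25 + 5 = 26
σ = (4, 1, 3, 2): (-7) + 3 + (-7) + 26 = 15
σ = (4, 2, 1, 3): (-7) + 6 + 4 + 5 = 8
σ = (4, 2, 3, 1): (-7) + 6 + (-7) + 16 = 8
σ = (4, 3, 1, 2): (-7) + 14 + 4 + 26 = 37
σ = (4, 3, 2, 1): (-7) + 14 + 25 + 16 = 48
Optimal value attained by: σ = (4, 2, 1, 3).
Answer: det⊕(C) = 8; verdict: SINGULAR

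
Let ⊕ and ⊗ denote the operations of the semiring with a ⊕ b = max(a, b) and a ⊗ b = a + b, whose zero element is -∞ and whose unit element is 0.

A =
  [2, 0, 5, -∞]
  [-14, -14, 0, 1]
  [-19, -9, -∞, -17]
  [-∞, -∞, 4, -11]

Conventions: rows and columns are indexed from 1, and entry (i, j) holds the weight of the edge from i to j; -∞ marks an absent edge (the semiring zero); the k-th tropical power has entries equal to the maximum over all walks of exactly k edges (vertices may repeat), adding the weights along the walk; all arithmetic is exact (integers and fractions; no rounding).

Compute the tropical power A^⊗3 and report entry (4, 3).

A^⊗2:
  [4, 2, 7, 1]
  [-12, -9, 5, -10]
  [-17, -19, -9, -8]
  [-15, -5, -7, -13]
A^⊗3:
  [6, 4, 9, 3]
  [-10, -4, -6, -8]
  [-15, -17, -4, -18]
  [-13, -15, -5, -4]
Key observation: the optimum is the walk 4->3->2->3, with weight 4 + (-9) + 0 = -5.
Optimal value attained by: walk 4->3->2->3.
Answer: (A^⊗3)[4][3] = -5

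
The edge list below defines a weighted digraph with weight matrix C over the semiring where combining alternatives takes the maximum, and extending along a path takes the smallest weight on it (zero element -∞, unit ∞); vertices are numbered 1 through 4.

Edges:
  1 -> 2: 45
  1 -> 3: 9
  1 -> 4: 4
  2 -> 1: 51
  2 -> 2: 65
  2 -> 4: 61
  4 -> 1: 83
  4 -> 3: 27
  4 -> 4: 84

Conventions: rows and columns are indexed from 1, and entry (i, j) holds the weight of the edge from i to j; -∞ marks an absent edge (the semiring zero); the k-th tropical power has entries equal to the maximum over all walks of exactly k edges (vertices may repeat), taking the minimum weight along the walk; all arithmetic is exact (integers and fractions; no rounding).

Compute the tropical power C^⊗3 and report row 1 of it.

C^⊗2:
  [45, 45, 4, 45]
  [61, 65, 27, 61]
  [-∞, -∞, -∞, -∞]
  [83, 45, 27, 84]
C^⊗3:
  [45, 45, 27, 45]
  [61, 65, 27, 61]
  [-∞, -∞, -∞, -∞]
  [83, 45, 27, 84]
Answer: row 1 of C^⊗3 = [45, 45, 27, 45]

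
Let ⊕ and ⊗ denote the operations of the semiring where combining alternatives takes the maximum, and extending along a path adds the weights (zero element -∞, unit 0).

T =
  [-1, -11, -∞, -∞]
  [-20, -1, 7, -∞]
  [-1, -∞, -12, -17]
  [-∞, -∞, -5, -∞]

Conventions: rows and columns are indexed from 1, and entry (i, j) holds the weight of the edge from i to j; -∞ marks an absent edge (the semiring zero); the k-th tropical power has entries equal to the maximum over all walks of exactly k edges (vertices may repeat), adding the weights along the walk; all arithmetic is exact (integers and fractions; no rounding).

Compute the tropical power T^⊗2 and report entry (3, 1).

T^⊗2:
  [-2, -12, -4, -∞]
  [6, -2, 6, -10]
  [-2, -12, -22, -29]
  [-6, -∞, -17, -22]
Key observation: the optimum is the walk 3->1->1, with weight (-1) + (-1) = -2.
Optimal value attained by: walk 3->1->1.
Answer: (T^⊗2)[3][1] = -2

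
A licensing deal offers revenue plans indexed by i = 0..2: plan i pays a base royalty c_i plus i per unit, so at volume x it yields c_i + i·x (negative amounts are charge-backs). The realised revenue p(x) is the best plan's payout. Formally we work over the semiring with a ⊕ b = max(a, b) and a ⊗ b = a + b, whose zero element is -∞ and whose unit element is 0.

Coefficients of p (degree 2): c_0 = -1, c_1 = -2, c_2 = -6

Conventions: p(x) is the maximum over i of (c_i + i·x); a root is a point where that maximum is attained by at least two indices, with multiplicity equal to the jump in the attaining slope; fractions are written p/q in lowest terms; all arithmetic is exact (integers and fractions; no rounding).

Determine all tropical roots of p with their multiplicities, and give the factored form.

hull edge (i=0, c=-1) to (i=1, c=-2): slope -1, span 1
hull edge (i=1, c=-2) to (i=2, c=-6): slope -4, span 1
Factored form: p(x) = -6 ⊗ (x ⊕ 1) ⊗ (x ⊕ 4)
Answer: roots = 1 (mult 1), 4 (mult 1)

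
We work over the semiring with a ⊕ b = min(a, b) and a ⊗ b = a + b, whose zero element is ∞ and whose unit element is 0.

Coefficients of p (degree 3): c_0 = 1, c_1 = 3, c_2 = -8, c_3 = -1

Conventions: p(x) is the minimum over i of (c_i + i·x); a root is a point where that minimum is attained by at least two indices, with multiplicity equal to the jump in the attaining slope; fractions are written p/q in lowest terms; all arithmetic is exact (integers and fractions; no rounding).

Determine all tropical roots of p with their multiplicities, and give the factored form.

hull edge (i=0, c=1) to (i=2, c=-8): slope -9/2, span 2
hull edge (i=2, c=-8) to (i=3, c=-1): slope 7, span 1
Factored form: p(x) = -1 ⊗ (x ⊕ (-7)) ⊗ (x ⊕ 9/2) ⊗ (x ⊕ 9/2)
Answer: roots = -7 (mult 1), 9/2 (mult 2)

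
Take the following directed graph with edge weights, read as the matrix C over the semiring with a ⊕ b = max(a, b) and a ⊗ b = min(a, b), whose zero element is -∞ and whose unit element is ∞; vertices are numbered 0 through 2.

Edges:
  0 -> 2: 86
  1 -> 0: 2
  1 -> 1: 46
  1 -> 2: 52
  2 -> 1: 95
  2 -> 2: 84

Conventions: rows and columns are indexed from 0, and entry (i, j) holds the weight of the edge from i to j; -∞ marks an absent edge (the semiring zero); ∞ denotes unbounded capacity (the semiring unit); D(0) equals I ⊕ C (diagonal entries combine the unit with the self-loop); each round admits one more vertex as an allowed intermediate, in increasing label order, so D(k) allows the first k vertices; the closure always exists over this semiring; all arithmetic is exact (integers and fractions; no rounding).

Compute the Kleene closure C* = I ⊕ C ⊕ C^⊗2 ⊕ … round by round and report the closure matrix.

D(0):
  [∞, -∞, 86]
  [2, ∞, 52]
  [-∞, 95, ∞]
D(1):
  [∞, -∞, 86]
  [2, ∞, 52]
  [-∞, 95, ∞]
D(2):
  [∞, -∞, 86]
  [2, ∞, 52]
  [2, 95, ∞]
D(3):
  [∞, 86, 86]
  [2, ∞, 52]
  [2, 95, ∞]
Answer: C* = [[∞, 86, 86], [2, ∞, 52], [2, 95, ∞]]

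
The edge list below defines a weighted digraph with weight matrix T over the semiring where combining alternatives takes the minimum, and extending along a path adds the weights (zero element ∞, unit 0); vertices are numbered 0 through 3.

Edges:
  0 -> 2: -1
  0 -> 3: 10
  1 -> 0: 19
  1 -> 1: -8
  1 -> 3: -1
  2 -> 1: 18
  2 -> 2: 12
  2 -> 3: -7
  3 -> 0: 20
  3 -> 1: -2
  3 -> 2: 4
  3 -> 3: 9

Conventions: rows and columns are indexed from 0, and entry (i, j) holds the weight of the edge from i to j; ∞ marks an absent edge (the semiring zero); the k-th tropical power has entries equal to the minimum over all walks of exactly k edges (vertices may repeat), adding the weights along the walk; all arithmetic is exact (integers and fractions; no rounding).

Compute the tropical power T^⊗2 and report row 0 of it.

T^⊗2:
  [30, 8, 11, -8]
  [11, -16, 3, -9]
  [13, -9, -3, 2]
  [17, -10, 13, -3]
Answer: row 0 of T^⊗2 = [30, 8, 11, -8]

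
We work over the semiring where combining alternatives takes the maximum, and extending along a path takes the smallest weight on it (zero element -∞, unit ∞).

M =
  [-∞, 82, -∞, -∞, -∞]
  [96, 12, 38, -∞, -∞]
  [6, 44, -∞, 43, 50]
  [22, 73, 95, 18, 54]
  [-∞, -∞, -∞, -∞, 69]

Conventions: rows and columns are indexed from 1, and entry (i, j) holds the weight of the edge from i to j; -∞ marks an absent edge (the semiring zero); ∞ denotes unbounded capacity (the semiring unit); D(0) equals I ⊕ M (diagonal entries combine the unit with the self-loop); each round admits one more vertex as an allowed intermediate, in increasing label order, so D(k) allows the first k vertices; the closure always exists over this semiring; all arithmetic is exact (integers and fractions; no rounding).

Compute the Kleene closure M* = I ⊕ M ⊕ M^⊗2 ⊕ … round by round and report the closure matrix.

D(0):
  [∞, 82, -∞, -∞, -∞]
  [96, ∞, 38, -∞, -∞]
  [6, 44, ∞, 43, 50]
  [22, 73, 95, ∞, 54]
  [-∞, -∞, -∞, -∞, ∞]
D(1):
  [∞, 82, -∞, -∞, -∞]
  [96, ∞, 38, -∞, -∞]
  [6, 44, ∞, 43, 50]
  [22, 73, 95, ∞, 54]
  [-∞, -∞, -∞, -∞, ∞]
D(2):
  [∞, 82, 38, -∞, -∞]
  [96, ∞, 38, -∞, -∞]
  [44, 44, ∞, 43, 50]
  [73, 73, 95, ∞, 54]
  [-∞, -∞, -∞, -∞, ∞]
D(3):
  [∞, 82, 38, 38, 38]
  [96, ∞, 38, 38, 38]
  [44, 44, ∞, 43, 50]
  [73, 73, 95, ∞, 54]
  [-∞, -∞, -∞, -∞, ∞]
D(4):
  [∞, 82, 38, 38, 38]
  [96, ∞, 38, 38, 38]
  [44, 44, ∞, 43, 50]
  [73, 73, 95, ∞, 54]
  [-∞, -∞, -∞, -∞, ∞]
D(5):
  [∞, 82, 38, 38, 38]
  [96, ∞, 38, 38, 38]
  [44, 44, ∞, 43, 50]
  [73, 73, 95, ∞, 54]
  [-∞, -∞, -∞, -∞, ∞]
Answer: M* = [[∞, 82, 38, 38, 38], [96, ∞, 38, 38, 38], [44, 44, ∞, 43, 50], [73, 73, 95, ∞, 54], [-∞, -∞, -∞, -∞, ∞]]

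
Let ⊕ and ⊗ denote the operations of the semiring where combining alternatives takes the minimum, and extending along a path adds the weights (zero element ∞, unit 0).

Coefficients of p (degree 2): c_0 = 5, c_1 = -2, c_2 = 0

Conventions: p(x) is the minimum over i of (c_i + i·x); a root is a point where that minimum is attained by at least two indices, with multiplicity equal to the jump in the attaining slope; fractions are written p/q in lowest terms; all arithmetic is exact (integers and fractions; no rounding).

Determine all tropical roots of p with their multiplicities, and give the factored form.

hull edge (i=0, c=5) to (i=1, c=-2): slope -7, span 1
hull edge (i=1, c=-2) to (i=2, c=0): slope 2, span 1
Factored form: p(x) = 0 ⊗ (x ⊕ (-2)) ⊗ (x ⊕ 7)
Answer: roots = -2 (mult 1), 7 (mult 1)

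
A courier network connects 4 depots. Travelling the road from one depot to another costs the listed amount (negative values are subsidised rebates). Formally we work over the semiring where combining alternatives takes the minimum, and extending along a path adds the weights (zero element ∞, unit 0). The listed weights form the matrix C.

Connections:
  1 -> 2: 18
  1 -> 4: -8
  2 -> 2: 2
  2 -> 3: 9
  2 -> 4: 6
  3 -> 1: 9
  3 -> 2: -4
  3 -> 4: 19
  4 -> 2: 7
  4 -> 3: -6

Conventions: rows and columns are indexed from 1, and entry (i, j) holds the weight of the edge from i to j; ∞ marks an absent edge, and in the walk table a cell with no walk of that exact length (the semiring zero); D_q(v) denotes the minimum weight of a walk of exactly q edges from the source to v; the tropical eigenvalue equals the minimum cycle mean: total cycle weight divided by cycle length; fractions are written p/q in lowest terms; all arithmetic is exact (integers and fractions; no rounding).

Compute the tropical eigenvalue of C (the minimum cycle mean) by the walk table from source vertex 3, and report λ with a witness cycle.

q=0: [∞, ∞, 0, ∞]
q=1: [9, -4, ∞, 19]
q=2: [∞, -2, 5, 1]
q=3: [14, 0, -5, 4]
q=4: [4, -9, -2, 6]
Optimal cycle mean attained by: cycle 1->4->3->1, total (-8) + (-6) + 9, length 3.
Answer: λ = -5/3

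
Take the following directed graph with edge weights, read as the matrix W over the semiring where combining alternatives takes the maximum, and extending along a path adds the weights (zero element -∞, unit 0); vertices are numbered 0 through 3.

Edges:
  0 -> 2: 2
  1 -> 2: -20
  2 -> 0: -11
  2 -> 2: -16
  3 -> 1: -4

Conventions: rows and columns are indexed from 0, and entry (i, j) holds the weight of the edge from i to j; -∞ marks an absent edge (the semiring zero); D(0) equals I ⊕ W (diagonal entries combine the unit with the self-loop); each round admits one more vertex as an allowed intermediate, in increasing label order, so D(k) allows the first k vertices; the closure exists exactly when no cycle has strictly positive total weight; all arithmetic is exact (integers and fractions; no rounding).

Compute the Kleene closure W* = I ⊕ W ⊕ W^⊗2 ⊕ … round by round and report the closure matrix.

D(0):
  [0, -∞, 2, -∞]
  [-∞, 0, -20, -∞]
  [-11, -∞, 0, -∞]
  [-∞, -4, -∞, 0]
D(1):
  [0, -∞, 2, -∞]
  [-∞, 0, -20, -∞]
  [-11, -∞, 0, -∞]
  [-∞, -4, -∞, 0]
D(2):
  [0, -∞, 2, -∞]
  [-∞, 0, -20, -∞]
  [-11, -∞, 0, -∞]
  [-∞, -4, -24, 0]
D(3):
  [0, -∞, 2, -∞]
  [-31, 0, -20, -∞]
  [-11, -∞, 0, -∞]
  [-35, -4, -24, 0]
D(4):
  [0, -∞, 2, -∞]
  [-31, 0, -20, -∞]
  [-11, -∞, 0, -∞]
  [-35, -4, -24, 0]
Answer: W* = [[0, -∞, 2, -∞], [-31, 0, -20, -∞], [-11, -∞, 0, -∞], [-35, -4, -24, 0]]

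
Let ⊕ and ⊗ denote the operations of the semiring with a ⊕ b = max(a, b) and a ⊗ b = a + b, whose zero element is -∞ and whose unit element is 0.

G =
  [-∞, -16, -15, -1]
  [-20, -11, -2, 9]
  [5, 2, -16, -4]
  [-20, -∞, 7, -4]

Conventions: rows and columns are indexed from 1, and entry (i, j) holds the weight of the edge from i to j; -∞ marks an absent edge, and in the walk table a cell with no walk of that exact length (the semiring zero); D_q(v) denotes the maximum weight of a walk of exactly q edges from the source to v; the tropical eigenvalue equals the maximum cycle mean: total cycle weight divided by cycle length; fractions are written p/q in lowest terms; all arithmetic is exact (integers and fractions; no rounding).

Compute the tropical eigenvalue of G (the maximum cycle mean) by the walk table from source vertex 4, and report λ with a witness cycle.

q=0: [-∞, -∞, -∞, 0]
q=1: [-20, -∞, 7, -4]
q=2: [12, 9, 3, 3]
q=3: [8, 5, 10, 18]
q=4: [15, 12, 25, 14]
Optimal cycle mean attained by: cycle 2->4->3->2, total 9 + 7 + 2, length 3.
Answer: λ = 6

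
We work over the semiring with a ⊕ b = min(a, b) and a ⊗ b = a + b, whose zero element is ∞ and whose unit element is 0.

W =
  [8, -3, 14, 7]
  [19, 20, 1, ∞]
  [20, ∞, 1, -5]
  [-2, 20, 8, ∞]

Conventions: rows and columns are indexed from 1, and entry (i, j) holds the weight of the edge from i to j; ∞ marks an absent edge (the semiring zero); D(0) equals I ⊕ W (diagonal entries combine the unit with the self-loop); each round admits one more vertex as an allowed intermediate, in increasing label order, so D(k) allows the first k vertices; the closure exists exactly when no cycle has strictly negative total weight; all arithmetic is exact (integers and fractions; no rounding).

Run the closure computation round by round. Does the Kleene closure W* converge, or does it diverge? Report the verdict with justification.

D(0):
  [0, -3, 14, 7]
  [19, 0, 1, ∞]
  [20, ∞, 0, -5]
  [-2, 20, 8, 0]
D(1):
  [0, -3, 14, 7]
  [19, 0, 1, 26]
  [20, 17, 0, -5]
  [-2, -5, 8, 0]
D(2):
  [0, -3, -2, 7]
  [19, 0, 1, 26]
  [20, 17, 0, -5]
  [-2, -5, -4, 0]
Detection: at round 3, diagonal entry (4, 4) turns strictly negative.
Key observation: the cycle 4->1->2->3->4 has total weight (-2) + (-3) + 1 + (-5), which is strictly negative.
Answer: DIVERGES — negative cycle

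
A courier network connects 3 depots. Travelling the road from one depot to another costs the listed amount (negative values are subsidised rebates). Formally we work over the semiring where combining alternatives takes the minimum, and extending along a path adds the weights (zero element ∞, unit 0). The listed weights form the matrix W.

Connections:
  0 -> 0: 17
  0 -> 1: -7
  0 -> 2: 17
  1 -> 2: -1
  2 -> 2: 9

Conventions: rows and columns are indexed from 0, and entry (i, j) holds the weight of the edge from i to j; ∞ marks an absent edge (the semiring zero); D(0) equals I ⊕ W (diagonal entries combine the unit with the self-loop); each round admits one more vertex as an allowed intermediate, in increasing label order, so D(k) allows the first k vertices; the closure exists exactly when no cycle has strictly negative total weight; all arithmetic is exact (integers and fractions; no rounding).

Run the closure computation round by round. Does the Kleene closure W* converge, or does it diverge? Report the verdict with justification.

D(0):
  [0, -7, 17]
  [∞, 0, -1]
  [∞, ∞, 0]
D(1):
  [0, -7, 17]
  [∞, 0, -1]
  [∞, ∞, 0]
D(2):
  [0, -7, -8]
  [∞, 0, -1]
  [∞, ∞, 0]
D(3):
  [0, -7, -8]
  [∞, 0, -1]
  [∞, ∞, 0]
Key observation: every diagonal entry stays at the unit through all rounds, so no improving cycle exists.
Answer: CONVERGES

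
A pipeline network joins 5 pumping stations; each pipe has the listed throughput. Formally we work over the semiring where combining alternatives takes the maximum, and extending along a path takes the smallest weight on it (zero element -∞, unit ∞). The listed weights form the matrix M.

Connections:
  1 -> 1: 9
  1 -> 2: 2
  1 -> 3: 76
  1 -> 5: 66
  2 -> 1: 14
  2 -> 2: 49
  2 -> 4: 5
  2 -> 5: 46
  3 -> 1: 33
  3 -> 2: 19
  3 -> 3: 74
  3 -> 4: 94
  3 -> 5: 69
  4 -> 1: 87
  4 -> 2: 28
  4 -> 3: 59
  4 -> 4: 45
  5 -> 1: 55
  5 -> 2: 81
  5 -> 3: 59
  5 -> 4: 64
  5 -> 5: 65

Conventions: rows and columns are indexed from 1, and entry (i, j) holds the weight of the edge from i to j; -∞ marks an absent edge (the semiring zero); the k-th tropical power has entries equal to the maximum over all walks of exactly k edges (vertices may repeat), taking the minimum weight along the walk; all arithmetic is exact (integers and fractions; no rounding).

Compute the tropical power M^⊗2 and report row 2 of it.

M^⊗2:
  [55, 66, 74, 76, 69]
  [46, 49, 46, 46, 46]
  [87, 69, 74, 74, 69]
  [45, 28, 76, 59, 66]
  [64, 65, 59, 64, 65]
Answer: row 2 of M^⊗2 = [46, 49, 46, 46, 46]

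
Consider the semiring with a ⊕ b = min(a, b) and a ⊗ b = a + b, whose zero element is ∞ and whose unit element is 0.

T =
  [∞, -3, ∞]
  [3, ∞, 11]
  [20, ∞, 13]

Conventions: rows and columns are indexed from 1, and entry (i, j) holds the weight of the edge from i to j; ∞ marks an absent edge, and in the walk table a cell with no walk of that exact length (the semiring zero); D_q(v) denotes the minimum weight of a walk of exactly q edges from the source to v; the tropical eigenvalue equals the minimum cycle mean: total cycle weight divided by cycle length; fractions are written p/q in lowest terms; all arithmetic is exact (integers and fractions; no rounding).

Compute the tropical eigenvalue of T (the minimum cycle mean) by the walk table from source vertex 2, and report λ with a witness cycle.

q=0: [∞, 0, ∞]
q=1: [3, ∞, 11]
q=2: [31, 0, 24]
q=3: [3, 28, 11]
Optimal cycle mean attained by: cycle 1->2->1, total (-3) + 3, length 2.
Answer: λ = 0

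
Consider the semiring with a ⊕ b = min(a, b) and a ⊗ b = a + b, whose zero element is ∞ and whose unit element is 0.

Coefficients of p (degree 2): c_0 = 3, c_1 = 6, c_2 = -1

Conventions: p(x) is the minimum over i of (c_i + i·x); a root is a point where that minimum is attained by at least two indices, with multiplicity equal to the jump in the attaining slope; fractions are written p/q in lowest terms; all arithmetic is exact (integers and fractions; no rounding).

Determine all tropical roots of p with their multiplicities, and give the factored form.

hull edge (i=0, c=3) to (i=2, c=-1): slope -2, span 2
Factored form: p(x) = -1 ⊗ (x ⊕ 2) ⊗ (x ⊕ 2)
Answer: roots = 2 (mult 2)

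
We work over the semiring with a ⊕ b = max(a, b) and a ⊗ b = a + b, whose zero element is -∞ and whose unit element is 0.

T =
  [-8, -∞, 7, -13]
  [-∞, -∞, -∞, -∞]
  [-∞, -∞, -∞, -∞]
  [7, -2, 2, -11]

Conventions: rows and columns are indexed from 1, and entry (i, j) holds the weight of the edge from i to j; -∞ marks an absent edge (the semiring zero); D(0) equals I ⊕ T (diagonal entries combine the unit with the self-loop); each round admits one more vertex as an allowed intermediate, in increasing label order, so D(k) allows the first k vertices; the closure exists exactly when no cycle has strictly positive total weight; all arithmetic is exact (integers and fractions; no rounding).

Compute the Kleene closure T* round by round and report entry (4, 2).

D(0):
  [0, -∞, 7, -13]
  [-∞, 0, -∞, -∞]
  [-∞, -∞, 0, -∞]
  [7, -2, 2, 0]
D(1):
  [0, -∞, 7, -13]
  [-∞, 0, -∞, -∞]
  [-∞, -∞, 0, -∞]
  [7, -2, 14, 0]
D(2):
  [0, -∞, 7, -13]
  [-∞, 0, -∞, -∞]
  [-∞, -∞, 0, -∞]
  [7, -2, 14, 0]
D(3):
  [0, -∞, 7, -13]
  [-∞, 0, -∞, -∞]
  [-∞, -∞, 0, -∞]
  [7, -2, 14, 0]
D(4):
  [0, -15, 7, -13]
  [-∞, 0, -∞, -∞]
  [-∞, -∞, 0, -∞]
  [7, -2, 14, 0]
Answer: T*[4][2] = -2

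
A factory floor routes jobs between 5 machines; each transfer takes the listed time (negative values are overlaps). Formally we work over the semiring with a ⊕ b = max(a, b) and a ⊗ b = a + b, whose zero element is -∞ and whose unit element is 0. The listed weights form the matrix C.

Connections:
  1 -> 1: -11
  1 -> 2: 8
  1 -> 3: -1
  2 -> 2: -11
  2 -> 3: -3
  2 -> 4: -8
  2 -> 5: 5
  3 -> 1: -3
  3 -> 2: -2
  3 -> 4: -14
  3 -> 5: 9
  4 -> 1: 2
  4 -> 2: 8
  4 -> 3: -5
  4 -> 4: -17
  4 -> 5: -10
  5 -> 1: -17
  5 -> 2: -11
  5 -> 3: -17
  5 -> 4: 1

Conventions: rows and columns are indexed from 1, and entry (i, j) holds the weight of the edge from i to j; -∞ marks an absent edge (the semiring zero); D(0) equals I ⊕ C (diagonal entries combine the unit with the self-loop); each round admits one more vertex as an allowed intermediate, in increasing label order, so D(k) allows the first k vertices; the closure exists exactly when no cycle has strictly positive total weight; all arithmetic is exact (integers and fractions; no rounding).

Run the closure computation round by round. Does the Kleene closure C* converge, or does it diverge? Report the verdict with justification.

D(0):
  [0, 8, -1, -∞, -∞]
  [-∞, 0, -3, -8, 5]
  [-3, -2, 0, -14, 9]
  [2, 8, -5, 0, -10]
  [-17, -11, -17, 1, 0]
D(1):
  [0, 8, -1, -∞, -∞]
  [-∞, 0, -3, -8, 5]
  [-3, 5, 0, -14, 9]
  [2, 10, 1, 0, -10]
  [-17, -9, -17, 1, 0]
Detection: at round 2, diagonal entry (3, 3) turns strictly positive.
Key observation: the cycle 3->1->2->3 has total weight (-3) + 8 + (-3), which is strictly positive.
Answer: DIVERGES — positive cycle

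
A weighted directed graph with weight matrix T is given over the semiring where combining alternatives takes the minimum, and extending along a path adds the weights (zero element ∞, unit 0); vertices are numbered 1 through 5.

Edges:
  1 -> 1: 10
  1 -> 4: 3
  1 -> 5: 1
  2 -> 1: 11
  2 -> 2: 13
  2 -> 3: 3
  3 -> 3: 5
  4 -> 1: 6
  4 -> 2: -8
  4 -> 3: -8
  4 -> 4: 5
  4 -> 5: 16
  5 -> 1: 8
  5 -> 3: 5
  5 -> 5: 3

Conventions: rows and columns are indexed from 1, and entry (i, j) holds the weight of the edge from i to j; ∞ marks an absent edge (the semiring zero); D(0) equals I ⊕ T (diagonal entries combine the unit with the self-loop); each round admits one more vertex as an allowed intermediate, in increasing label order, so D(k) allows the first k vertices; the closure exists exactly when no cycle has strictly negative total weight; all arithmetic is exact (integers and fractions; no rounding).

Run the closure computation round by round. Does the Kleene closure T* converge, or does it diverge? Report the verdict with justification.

D(0):
  [0, ∞, ∞, 3, 1]
  [11, 0, 3, ∞, ∞]
  [∞, ∞, 0, ∞, ∞]
  [6, -8, -8, 0, 16]
  [8, ∞, 5, ∞, 0]
D(1):
  [0, ∞, ∞, 3, 1]
  [11, 0, 3, 14, 12]
  [∞, ∞, 0, ∞, ∞]
  [6, -8, -8, 0, 7]
  [8, ∞, 5, 11, 0]
D(2):
  [0, ∞, ∞, 3, 1]
  [11, 0, 3, 14, 12]
  [∞, ∞, 0, ∞, ∞]
  [3, -8, -8, 0, 4]
  [8, ∞, 5, 11, 0]
D(3):
  [0, ∞, ∞, 3, 1]
  [11, 0, 3, 14, 12]
  [∞, ∞, 0, ∞, ∞]
  [3, -8, -8, 0, 4]
  [8, ∞, 5, 11, 0]
D(4):
  [0, -5, -5, 3, 1]
  [11, 0, 3, 14, 12]
  [∞, ∞, 0, ∞, ∞]
  [3, -8, -8, 0, 4]
  [8, 3, 3, 11, 0]
D(5):
  [0, -5, -5, 3, 1]
  [11, 0, 3, 14, 12]
  [∞, ∞, 0, ∞, ∞]
  [3, -8, -8, 0, 4]
  [8, 3, 3, 11, 0]
Key observation: every diagonal entry stays at the unit through all rounds, so no improving cycle exists.
Answer: CONVERGES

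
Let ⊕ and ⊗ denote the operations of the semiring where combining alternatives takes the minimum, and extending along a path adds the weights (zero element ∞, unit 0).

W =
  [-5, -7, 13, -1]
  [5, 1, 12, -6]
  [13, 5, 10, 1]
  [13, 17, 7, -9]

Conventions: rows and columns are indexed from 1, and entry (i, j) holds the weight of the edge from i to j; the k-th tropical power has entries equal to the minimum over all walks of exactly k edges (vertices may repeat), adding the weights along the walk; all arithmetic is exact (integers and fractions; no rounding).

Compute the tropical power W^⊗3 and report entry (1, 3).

W^⊗2:
  [-10, -12, 5, -13]
  [0, -2, 1, -15]
  [8, 6, 8, -8]
  [4, 6, -2, -18]
W^⊗3:
  [-15, -17, -6, -22]
  [-5, -7, -8, -24]
  [3, 1, -1, -17]
  [-5, -3, -11, -27]
Key observation: the optimum is the walk 1->2->4->3, with weight (-7) + (-6) + 7 = -6.
Optimal value attained by: walk 1->2->4->3.
Answer: (W^⊗3)[1][3] = -6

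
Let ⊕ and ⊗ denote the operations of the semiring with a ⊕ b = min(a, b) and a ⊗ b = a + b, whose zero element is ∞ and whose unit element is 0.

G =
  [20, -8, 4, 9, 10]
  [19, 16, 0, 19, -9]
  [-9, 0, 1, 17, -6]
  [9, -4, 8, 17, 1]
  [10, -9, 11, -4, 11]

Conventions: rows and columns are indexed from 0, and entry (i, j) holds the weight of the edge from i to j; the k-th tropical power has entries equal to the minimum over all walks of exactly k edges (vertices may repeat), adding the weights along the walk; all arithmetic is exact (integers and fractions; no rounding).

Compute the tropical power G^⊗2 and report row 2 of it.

G^⊗2:
  [-5, 1, -8, 6, -17]
  [-9, -18, 1, -13, -6]
  [-8, -17, -5, -10, -9]
  [-1, -8, -4, -3, -13]
  [2, -8, -9, 7, -18]
Answer: row 2 of G^⊗2 = [-8, -17, -5, -10, -9]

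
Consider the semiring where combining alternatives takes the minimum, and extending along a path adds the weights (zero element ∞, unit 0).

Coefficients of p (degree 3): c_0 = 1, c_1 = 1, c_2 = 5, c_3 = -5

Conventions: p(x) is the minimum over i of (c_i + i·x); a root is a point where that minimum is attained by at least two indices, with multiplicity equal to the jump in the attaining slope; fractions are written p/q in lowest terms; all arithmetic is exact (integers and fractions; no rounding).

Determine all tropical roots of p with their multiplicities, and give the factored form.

hull edge (i=0, c=1) to (i=3, c=-5): slope -2, span 3
Factored form: p(x) = -5 ⊗ (x ⊕ 2) ⊗ (x ⊕ 2) ⊗ (x ⊕ 2)
Answer: roots = 2 (mult 3)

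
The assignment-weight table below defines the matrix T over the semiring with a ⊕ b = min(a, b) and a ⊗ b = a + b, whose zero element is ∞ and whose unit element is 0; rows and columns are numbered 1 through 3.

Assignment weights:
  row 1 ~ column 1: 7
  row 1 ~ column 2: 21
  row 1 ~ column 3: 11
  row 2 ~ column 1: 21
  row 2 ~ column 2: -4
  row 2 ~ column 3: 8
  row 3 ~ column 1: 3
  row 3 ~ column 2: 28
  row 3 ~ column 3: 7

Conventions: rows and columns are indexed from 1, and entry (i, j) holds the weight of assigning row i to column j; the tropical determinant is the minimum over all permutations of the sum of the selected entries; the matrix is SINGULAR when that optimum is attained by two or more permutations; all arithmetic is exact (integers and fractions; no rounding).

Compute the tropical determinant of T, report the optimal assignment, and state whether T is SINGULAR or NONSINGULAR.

σ = (1, 2, 3): 7 + (-4) + 7 = 10
σ = (1, 3, 2): 7 + 8 + 28 = 43
σ = (2, 1, 3): 21 + 21 + 7 = 49
σ = (2, 3, 1): 21 + 8 + 3 = 32
σ = (3, 1, 2): 11 + 21 + 28 = 60
σ = (3, 2, 1): 11 + (-4) + 3 = 10
Optimal value attained by: σ = (1, 2, 3).
Answer: det⊕(T) = 10; verdict: SINGULAR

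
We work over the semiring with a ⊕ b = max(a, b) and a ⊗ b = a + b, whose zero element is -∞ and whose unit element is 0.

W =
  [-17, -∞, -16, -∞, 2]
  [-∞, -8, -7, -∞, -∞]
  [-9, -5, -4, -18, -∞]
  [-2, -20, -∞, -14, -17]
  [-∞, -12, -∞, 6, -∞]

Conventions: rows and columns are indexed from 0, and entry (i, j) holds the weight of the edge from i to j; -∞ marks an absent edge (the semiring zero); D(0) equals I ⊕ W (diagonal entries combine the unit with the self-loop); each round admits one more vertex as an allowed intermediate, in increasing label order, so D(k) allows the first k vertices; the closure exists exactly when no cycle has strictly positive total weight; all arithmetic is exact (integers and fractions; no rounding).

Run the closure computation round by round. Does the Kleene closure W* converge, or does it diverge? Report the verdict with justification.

D(0):
  [0, -∞, -16, -∞, 2]
  [-∞, 0, -7, -∞, -∞]
  [-9, -5, 0, -18, -∞]
  [-2, -20, -∞, 0, -17]
  [-∞, -12, -∞, 6, 0]
D(1):
  [0, -∞, -16, -∞, 2]
  [-∞, 0, -7, -∞, -∞]
  [-9, -5, 0, -18, -7]
  [-2, -20, -18, 0, 0]
  [-∞, -12, -∞, 6, 0]
D(2):
  [0, -∞, -16, -∞, 2]
  [-∞, 0, -7, -∞, -∞]
  [-9, -5, 0, -18, -7]
  [-2, -20, -18, 0, 0]
  [-∞, -12, -19, 6, 0]
D(3):
  [0, -21, -16, -34, 2]
  [-16, 0, -7, -25, -14]
  [-9, -5, 0, -18, -7]
  [-2, -20, -18, 0, 0]
  [-28, -12, -19, 6, 0]
Detection: at round 4, diagonal entry (4, 4) turns strictly positive.
Key observation: the cycle 4->3->0->4 has total weight 6 + (-2) + 2, which is strictly positive.
Answer: DIVERGES — positive cycle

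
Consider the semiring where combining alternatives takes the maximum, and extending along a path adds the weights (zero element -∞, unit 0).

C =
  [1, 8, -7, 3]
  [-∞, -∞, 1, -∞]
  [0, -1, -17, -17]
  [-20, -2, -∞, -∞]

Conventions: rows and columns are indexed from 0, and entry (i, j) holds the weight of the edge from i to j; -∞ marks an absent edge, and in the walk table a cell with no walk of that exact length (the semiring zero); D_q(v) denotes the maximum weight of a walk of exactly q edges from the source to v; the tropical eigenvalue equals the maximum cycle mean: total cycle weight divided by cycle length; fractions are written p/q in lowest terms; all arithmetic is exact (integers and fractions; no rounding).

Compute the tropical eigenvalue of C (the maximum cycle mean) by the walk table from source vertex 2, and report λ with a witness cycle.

q=0: [-∞, -∞, 0, -∞]
q=1: [0, -1, -17, -17]
q=2: [1, 8, 0, 3]
q=3: [2, 9, 9, 4]
q=4: [9, 10, 10, 5]
Optimal cycle mean attained by: cycle 0->1->2->0, total 8 + 1 + 0, length 3.
Answer: λ = 3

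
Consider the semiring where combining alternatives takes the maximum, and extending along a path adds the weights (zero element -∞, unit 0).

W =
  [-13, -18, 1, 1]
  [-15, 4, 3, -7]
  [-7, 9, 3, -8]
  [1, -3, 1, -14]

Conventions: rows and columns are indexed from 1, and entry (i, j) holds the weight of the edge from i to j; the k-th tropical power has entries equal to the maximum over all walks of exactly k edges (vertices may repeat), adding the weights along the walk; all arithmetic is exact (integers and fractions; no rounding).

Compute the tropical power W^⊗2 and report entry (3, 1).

W^⊗2:
  [2, 10, 4, -7]
  [-4, 12, 7, -3]
  [-4, 13, 12, 2]
  [-6, 10, 4, 2]
Key observation: the optimum is the walk 3->3->1, with weight 3 + (-7) = -4.
Optimal value attained by: walk 3->3->1.
Answer: (W^⊗2)[3][1] = -4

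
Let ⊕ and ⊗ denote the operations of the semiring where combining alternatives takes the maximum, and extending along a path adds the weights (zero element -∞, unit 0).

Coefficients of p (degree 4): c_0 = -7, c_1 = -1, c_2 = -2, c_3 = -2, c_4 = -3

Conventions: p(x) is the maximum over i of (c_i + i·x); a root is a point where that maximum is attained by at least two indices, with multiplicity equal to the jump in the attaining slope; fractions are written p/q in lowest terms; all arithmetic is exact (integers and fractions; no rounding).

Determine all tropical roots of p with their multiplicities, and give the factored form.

hull edge (i=0, c=-7) to (i=1, c=-1): slope 6, span 1
hull edge (i=1, c=-1) to (i=3, c=-2): slope -1/2, span 2
hull edge (i=3, c=-2) to (i=4, c=-3): slope -1, span 1
Factored form: p(x) = -3 ⊗ (x ⊕ (-6)) ⊗ (x ⊕ 1/2) ⊗ (x ⊕ 1/2) ⊗ (x ⊕ 1)
Answer: roots = -6 (mult 1), 1/2 (mult 2), 1 (mult 1)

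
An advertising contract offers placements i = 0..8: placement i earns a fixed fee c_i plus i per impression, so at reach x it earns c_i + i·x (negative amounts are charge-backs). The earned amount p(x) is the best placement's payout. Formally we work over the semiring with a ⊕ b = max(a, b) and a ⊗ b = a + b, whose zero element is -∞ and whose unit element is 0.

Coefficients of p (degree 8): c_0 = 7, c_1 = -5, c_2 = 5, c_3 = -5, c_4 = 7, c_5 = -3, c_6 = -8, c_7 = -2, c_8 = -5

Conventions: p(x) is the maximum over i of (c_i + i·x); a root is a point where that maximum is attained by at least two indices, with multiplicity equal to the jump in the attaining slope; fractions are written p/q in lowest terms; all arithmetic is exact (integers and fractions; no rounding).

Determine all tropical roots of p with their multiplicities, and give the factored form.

hull edge (i=0, c=7) to (i=4, c=7): slope 0, span 4
hull edge (i=4, c=7) to (i=8, c=-5): slope -3, span 4
Factored form: p(x) = -5 ⊗ (x ⊕ 0) ⊗ (x ⊕ 0) ⊗ (x ⊕ 0) ⊗ (x ⊕ 0) ⊗ (x ⊕ 3) ⊗ (x ⊕ 3) ⊗ (x ⊕ 3) ⊗ (x ⊕ 3)
Answer: roots = 0 (mult 4), 3 (mult 4)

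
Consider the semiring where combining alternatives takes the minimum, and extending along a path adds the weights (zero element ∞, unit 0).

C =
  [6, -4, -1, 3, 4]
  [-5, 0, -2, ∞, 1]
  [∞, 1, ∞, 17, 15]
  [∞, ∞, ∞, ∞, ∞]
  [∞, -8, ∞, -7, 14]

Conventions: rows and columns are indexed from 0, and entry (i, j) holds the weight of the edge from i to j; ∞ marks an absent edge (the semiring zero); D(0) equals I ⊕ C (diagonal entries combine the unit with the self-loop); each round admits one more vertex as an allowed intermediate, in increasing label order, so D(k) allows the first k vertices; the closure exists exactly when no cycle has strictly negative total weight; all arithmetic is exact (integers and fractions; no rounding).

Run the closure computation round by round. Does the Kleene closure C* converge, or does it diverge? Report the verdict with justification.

D(0):
  [0, -4, -1, 3, 4]
  [-5, 0, -2, ∞, 1]
  [∞, 1, 0, 17, 15]
  [∞, ∞, ∞, 0, ∞]
  [∞, -8, ∞, -7, 0]
Detection: at round 1, diagonal entry (1, 1) turns strictly negative.
Key observation: the cycle 1->0->1 has total weight (-5) + (-4), which is strictly negative.
Answer: DIVERGES — negative cycle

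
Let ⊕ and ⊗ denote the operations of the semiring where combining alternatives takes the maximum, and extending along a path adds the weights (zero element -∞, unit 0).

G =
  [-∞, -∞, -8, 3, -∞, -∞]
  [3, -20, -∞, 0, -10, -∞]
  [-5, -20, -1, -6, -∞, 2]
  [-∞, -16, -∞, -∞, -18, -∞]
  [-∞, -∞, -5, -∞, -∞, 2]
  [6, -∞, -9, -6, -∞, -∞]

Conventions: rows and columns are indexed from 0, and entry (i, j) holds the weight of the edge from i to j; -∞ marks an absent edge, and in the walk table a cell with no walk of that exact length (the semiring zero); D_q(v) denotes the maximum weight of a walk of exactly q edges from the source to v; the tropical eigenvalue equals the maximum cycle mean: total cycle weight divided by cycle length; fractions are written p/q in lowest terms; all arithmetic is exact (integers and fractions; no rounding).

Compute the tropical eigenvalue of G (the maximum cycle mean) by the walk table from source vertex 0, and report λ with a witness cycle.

q=0: [0, -∞, -∞, -∞, -∞, -∞]
q=1: [-∞, -∞, -8, 3, -∞, -∞]
q=2: [-13, -13, -9, -14, -15, -6]
q=3: [0, -29, -10, -10, -23, -7]
q=4: [-1, -26, -8, 3, -28, -8]
q=5: [-2, -13, -9, 2, -15, -6]
q=6: [0, -14, -10, 1, -16, -7]
Optimal cycle mean attained by: cycle 0->2->5->0, total (-8) + 2 + 6, length 3.
Answer: λ = 0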